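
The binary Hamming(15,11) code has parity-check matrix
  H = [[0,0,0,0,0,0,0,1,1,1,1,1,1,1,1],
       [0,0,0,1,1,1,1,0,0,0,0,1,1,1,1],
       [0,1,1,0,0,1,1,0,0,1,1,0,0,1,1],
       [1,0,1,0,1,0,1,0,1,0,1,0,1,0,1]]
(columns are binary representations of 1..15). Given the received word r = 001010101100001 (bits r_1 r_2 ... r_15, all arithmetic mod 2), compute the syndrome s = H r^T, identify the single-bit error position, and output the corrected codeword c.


s = (1, 1, 0, 1)^T, error position = 13, corrected codeword c = 001010101100101

Compute s = H r^T mod 2 one row at a time:
  s_1 = 0 + 1 + 1 + 0 + 0 + 0 + 0 + 1 = 3 ≡ 1 (mod 2).
  s_2 = 0 + 1 + 0 + 1 + 0 + 0 + 0 + 1 = 3 ≡ 1 (mod 2).
  s_3 = 0 + 1 + 0 + 1 + 1 + 0 + 0 + 1 = 4 ≡ 0 (mod 2).
  s_4 = 0 + 1 + 1 + 1 + 1 + 0 + 0 + 1 = 5 ≡ 1 (mod 2).
s = (1, 1, 0, 1)^T — this equals column 13 of H (binary 1101), so error is at position 13.
Correct: flip bit 13 of r = 001010101100001 to get c = 001010101100101.


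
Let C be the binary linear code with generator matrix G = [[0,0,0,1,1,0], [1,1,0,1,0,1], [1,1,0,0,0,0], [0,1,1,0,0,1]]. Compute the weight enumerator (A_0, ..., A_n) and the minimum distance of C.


Weight distribution: A_0 = 1, A_2 = 4, A_3 = 6, A_4 = 3, A_5 = 2. Minimum distance d = 2.

Enumerate all 2^4 = 16 messages m ∈ F_2^4.
For each, compute codeword c = mG in F_2^6, then tally its weight.
  m = 0000 → c = 000000, weight = 0.
  m = 1000 → c = 000110, weight = 2.
  m = 0100 → c = 110101, weight = 4.
  m = 1100 → c = 110011, weight = 4.
  m = 0010 → c = 110000, weight = 2.
  m = 1010 → c = 110110, weight = 4.
  m = 0110 → c = 000101, weight = 2.
  m = 1110 → c = 000011, weight = 2.
  m = 0001 → c = 011001, weight = 3.
  m = 1001 → c = 011111, weight = 5.
  m = 0101 → c = 101100, weight = 3.
  m = 1101 → c = 101010, weight = 3.
  m = 0011 → c = 101001, weight = 3.
  m = 1011 → c = 101111, weight = 5.
  m = 0111 → c = 011100, weight = 3.
  m = 1111 → c = 011010, weight = 3.
Tally weights:
  weight 0: 1 codewords.
  weight 2: 4 codewords.
  weight 3: 6 codewords.
  weight 4: 3 codewords.
  weight 5: 2 codewords.
Minimum distance d = smallest w > 0 with A_w > 0 = 2.
Sanity: Σ A_w = 16 = 2^4 = 16 ✓.


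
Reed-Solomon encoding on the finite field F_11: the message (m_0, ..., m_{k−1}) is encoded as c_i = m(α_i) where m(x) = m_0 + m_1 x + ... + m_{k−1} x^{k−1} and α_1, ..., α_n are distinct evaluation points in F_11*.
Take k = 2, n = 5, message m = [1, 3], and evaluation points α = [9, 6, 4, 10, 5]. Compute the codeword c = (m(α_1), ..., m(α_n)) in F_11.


c = [6, 8, 2, 9, 5]

Message polynomial: m(x) = 1 + 3·x (mod 11).
For each evaluation point α_i, compute m(α_i) mod 11:
  α_1 = 9: Horner steps 3 → 6, so m(9) = 6.
  α_2 = 6: Horner steps 3 → 8, so m(6) = 8.
  α_3 = 4: Horner steps 3 → 2, so m(4) = 2.
  α_4 = 10: Horner steps 3 → 9, so m(10) = 9.
  α_5 = 5: Horner steps 3 → 5, so m(5) = 5.
Codeword c = [6, 8, 2, 9, 5] ∈ F_11^5.


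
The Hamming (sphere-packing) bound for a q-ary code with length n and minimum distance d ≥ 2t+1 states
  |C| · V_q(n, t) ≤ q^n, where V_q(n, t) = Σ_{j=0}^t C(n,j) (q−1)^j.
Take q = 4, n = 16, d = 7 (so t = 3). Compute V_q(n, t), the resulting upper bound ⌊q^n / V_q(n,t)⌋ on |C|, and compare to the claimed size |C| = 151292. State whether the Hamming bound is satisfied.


V_q(n, t) = 16249, q^n = 4294967296, Hamming bound = 264321, |C| = 151292 ≤ bound (satisfied).

Step 1: Compute V_q(n, t) = Σ_{j=0}^3 C(n, j) (q−1)^j.
  j = 0: C(16,0)·(3)^0 = 1·1 = 1.
  j = 1: C(16,1)·(3)^1 = 16·3 = 48.
  j = 2: C(16,2)·(3)^2 = 120·9 = 1080.
  j = 3: C(16,3)·(3)^3 = 560·27 = 15120.
  V_q(n, t) = 1 + 48 + 1080 + 15120 = 16249.
Step 2: q^n = 4^16 = 4294967296.
Step 3: Hamming bound ⌊q^n / V_q(n,t)⌋ = ⌊4294967296/16249⌋ = 264321.
Step 4: Compare |C| = 151292 to 264321: satisfied.
The claimed |C| lies below the Hamming bound.


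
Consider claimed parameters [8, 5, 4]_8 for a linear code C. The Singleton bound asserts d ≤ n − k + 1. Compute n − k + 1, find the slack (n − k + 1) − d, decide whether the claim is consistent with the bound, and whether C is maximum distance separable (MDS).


Singleton RHS = n − k + 1 = 4, slack = 0, bound satisfied, MDS.

Singleton bound: d ≤ n − k + 1.
Here n = 8, k = 5, so n − k + 1 = 4.
Given d = 4, check d ≤ 4: YES.
Slack = (n − k + 1) − d = 0.
The code is MDS (slack = 0).
Description: the claimed parameters are [8, 5, 4]_8; such a code would be MDS (meets Singleton bound).


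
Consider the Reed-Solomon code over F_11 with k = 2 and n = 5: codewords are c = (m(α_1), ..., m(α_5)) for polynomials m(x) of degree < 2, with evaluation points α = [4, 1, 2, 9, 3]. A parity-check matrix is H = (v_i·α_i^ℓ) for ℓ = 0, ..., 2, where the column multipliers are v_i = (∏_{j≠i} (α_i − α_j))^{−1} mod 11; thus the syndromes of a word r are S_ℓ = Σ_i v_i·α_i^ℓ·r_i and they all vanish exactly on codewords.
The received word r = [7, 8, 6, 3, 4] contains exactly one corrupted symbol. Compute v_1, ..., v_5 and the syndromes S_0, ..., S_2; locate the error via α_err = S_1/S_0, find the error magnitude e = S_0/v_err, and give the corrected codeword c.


S = (9, 3, 1), error at position 1, error magnitude e = 5, c = [2, 8, 6, 3, 4].

Step 1: column multipliers v_i = (∏_{j≠i}(α_i − α_j))^{−1} mod 11.
  i = 1 (α = 4): (4−1)(4−2)(4−9)(4−3) = 3·2·(−5)·1 = −30 ≡ 3, so v_1 = 3^{−1} = 4 (mod 11).
  i = 2 (α = 1): (1−4)(1−2)(1−9)(1−3) = (−3)·(−1)·(−8)·(−2) = 48 ≡ 4, so v_2 = 4^{−1} = 3 (mod 11).
  i = 3 (α = 2): (2−4)(2−1)(2−9)(2−3) = (−2)·1·(−7)·(−1) = −14 ≡ 8, so v_3 = 8^{−1} = 7 (mod 11).
  i = 4 (α = 9): (9−4)(9−1)(9−2)(9−3) = 5·8·7·6 = 1680 ≡ 8, so v_4 = 8^{−1} = 7 (mod 11).
  i = 5 (α = 3): (3−4)(3−1)(3−2)(3−9) = (−1)·2·1·(−6) = 12 ≡ 1, so v_5 = 1^{−1} = 1 (mod 11).
  v = [4, 3, 7, 7, 1].
Step 2: syndromes of r = [7, 8, 6, 3, 4] (all sums mod 11).
  S_0 = Σ v_i r_i = 4·7 + 3·8 + 7·6 + 7·3 + 1·4 = 119 ≡ 9.
  S_1 = Σ v_i α_i r_i = 4·4·7 + 3·1·8 + 7·2·6 + 7·9·3 + 1·3·4 = 421 ≡ 3.
  α_i^2 mod 11 = [5, 1, 4, 4, 9].
  S_2 = Σ v_i α_i^2 r_i = 4·5·7 + 3·1·8 + 7·4·6 + 7·4·3 + 1·9·4 = 452 ≡ 1.
  S = (9, 3, 1) ≠ 0, so r is not a codeword (an error is present).
Step 3: locate the error. For a single error e at position i, S_ℓ = v_i·e·α_i^ℓ, so α_err = S_1/S_0.
  S_0^{−1} = 9^{−1} = 5 (mod 11), so α_err = 3·5 = 15 ≡ 4 = α_1. Error position i = 1.
  Consistency check: S_2/S_1 = 1·4 = 4 ≡ 4 = α_err ✓ (single-error assumption holds).
Step 4: error magnitude e = S_0/v_1 = S_0·∏_{j≠1}(α_1 − α_j) = 9·3 = 27 ≡ 5 (mod 11).
Step 5: correct position 1: c_1 = r_1 − e = 7 − 5 ≡ 2 (mod 11). Hence c = [2, 8, 6, 3, 4].
  Check: interpolating c through the α_i gives m(x) = 10 + 9·x (degree < 2) with m(α_i) = c_i for every i, so c is indeed a codeword.


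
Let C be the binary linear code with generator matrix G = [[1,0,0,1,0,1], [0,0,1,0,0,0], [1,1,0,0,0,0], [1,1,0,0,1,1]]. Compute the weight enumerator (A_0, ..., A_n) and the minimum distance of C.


Weight distribution: A_0 = 1, A_1 = 1, A_2 = 2, A_3 = 6, A_4 = 5, A_5 = 1. Minimum distance d = 1.

Enumerate all 2^4 = 16 messages m ∈ F_2^4.
For each, compute codeword c = mG in F_2^6, then tally its weight.
  m = 0000 → c = 000000, weight = 0.
  m = 1000 → c = 100101, weight = 3.
  m = 0100 → c = 001000, weight = 1.
  m = 1100 → c = 101101, weight = 4.
  m = 0010 → c = 110000, weight = 2.
  m = 1010 → c = 010101, weight = 3.
  m = 0110 → c = 111000, weight = 3.
  m = 1110 → c = 011101, weight = 4.
  m = 0001 → c = 110011, weight = 4.
  m = 1001 → c = 010110, weight = 3.
  m = 0101 → c = 111011, weight = 5.
  m = 1101 → c = 011110, weight = 4.
  m = 0011 → c = 000011, weight = 2.
  m = 1011 → c = 100110, weight = 3.
  m = 0111 → c = 001011, weight = 3.
  m = 1111 → c = 101110, weight = 4.
Tally weights:
  weight 0: 1 codewords.
  weight 1: 1 codewords.
  weight 2: 2 codewords.
  weight 3: 6 codewords.
  weight 4: 5 codewords.
  weight 5: 1 codewords.
Minimum distance d = smallest w > 0 with A_w > 0 = 1.
Sanity: Σ A_w = 16 = 2^4 = 16 ✓.


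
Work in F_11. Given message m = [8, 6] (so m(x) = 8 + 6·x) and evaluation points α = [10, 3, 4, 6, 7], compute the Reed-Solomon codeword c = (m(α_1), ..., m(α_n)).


c = [2, 4, 10, 0, 6]

Message polynomial: m(x) = 8 + 6·x (mod 11).
For each evaluation point α_i, compute m(α_i) mod 11:
  α_1 = 10: Horner steps 6 → 2, so m(10) = 2.
  α_2 = 3: Horner steps 6 → 4, so m(3) = 4.
  α_3 = 4: Horner steps 6 → 10, so m(4) = 10.
  α_4 = 6: Horner steps 6 → 0, so m(6) = 0.
  α_5 = 7: Horner steps 6 → 6, so m(7) = 6.
Codeword c = [2, 4, 10, 0, 6] ∈ F_11^5.


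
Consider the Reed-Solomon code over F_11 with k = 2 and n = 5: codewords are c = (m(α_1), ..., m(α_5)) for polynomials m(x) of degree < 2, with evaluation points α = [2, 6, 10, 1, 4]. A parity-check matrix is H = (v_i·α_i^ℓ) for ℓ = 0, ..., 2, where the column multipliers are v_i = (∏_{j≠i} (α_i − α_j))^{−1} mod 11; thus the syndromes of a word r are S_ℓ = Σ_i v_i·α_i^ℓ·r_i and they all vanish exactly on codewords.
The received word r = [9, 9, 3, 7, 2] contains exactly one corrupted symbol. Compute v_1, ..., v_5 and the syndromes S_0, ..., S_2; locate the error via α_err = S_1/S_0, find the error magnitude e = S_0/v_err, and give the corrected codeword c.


S = (5, 8, 4), error at position 2, error magnitude e = 3, c = [9, 6, 3, 7, 2].

Step 1: column multipliers v_i = (∏_{j≠i}(α_i − α_j))^{−1} mod 11.
  i = 1 (α = 2): (2−6)(2−10)(2−1)(2−4) = (−4)·(−8)·1·(−2) = −64 ≡ 2, so v_1 = 2^{−1} = 6 (mod 11).
  i = 2 (α = 6): (6−2)(6−10)(6−1)(6−4) = 4·(−4)·5·2 = −160 ≡ 5, so v_2 = 5^{−1} = 9 (mod 11).
  i = 3 (α = 10): (10−2)(10−6)(10−1)(10−4) = 8·4·9·6 = 1728 ≡ 1, so v_3 = 1^{−1} = 1 (mod 11).
  i = 4 (α = 1): (1−2)(1−6)(1−10)(1−4) = (−1)·(−5)·(−9)·(−3) = 135 ≡ 3, so v_4 = 3^{−1} = 4 (mod 11).
  i = 5 (α = 4): (4−2)(4−6)(4−10)(4−1) = 2·(−2)·(−6)·3 = 72 ≡ 6, so v_5 = 6^{−1} = 2 (mod 11).
  v = [6, 9, 1, 4, 2].
Step 2: syndromes of r = [9, 9, 3, 7, 2] (all sums mod 11).
  S_0 = Σ v_i r_i = 6·9 + 9·9 + 1·3 + 4·7 + 2·2 = 170 ≡ 5.
  S_1 = Σ v_i α_i r_i = 6·2·9 + 9·6·9 + 1·10·3 + 4·1·7 + 2·4·2 = 668 ≡ 8.
  α_i^2 mod 11 = [4, 3, 1, 1, 5].
  S_2 = Σ v_i α_i^2 r_i = 6·4·9 + 9·3·9 + 1·1·3 + 4·1·7 + 2·5·2 = 510 ≡ 4.
  S = (5, 8, 4) ≠ 0, so r is not a codeword (an error is present).
Step 3: locate the error. For a single error e at position i, S_ℓ = v_i·e·α_i^ℓ, so α_err = S_1/S_0.
  S_0^{−1} = 5^{−1} = 9 (mod 11), so α_err = 8·9 = 72 ≡ 6 = α_2. Error position i = 2.
  Consistency check: S_2/S_1 = 4·7 = 28 ≡ 6 = α_err ✓ (single-error assumption holds).
Step 4: error magnitude e = S_0/v_2 = S_0·∏_{j≠2}(α_2 − α_j) = 5·5 = 25 ≡ 3 (mod 11).
Step 5: correct position 2: c_2 = r_2 − e = 9 − 3 ≡ 6 (mod 11). Hence c = [9, 6, 3, 7, 2].
  Check: interpolating c through the α_i gives m(x) = 5 + 2·x (degree < 2) with m(α_i) = c_i for every i, so c is indeed a codeword.


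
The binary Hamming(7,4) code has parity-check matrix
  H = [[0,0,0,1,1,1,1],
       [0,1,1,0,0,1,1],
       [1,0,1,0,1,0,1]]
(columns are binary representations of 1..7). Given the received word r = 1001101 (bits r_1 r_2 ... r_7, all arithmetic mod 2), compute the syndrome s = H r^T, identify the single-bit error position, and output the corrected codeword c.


s = (1, 1, 1)^T, error position = 7, corrected codeword c = 1001100

Compute s = H r^T mod 2 one row at a time:
  s_1 = 1 + 1 + 0 + 1 = 3 ≡ 1 (mod 2).
  s_2 = 0 + 0 + 0 + 1 = 1 ≡ 1 (mod 2).
  s_3 = 1 + 0 + 1 + 1 = 3 ≡ 1 (mod 2).
s = (1, 1, 1)^T — this equals column 7 of H (binary 111), so error is at position 7.
Correct: flip bit 7 of r = 1001101 to get c = 1001100.


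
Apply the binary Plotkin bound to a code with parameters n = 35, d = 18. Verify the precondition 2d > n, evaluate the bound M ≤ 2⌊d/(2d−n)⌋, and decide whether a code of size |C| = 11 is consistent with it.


Plotkin bound M ≤ 36; given |C| = 11 ≤ bound (satisfied).

Check applicability: 2d = 36, n = 35.
2d − n = 1 > 0, so Plotkin applies.
Compute d/(2d−n) = 18/1 ≈ 18.0000.
⌊d/(2d−n)⌋ = 18.
Plotkin bound: M ≤ 2·18 = 36.
Given |C| = 11, check: satisfied.
This |C| is below the Plotkin bound.


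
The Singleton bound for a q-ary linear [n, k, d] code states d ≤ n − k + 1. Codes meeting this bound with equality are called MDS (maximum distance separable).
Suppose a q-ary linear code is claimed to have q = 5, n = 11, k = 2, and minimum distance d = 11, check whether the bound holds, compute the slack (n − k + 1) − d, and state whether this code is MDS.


Singleton RHS = n − k + 1 = 10, slack = -1, bound violated (no such code; not MDS).

Singleton bound: d ≤ n − k + 1.
Here n = 11, k = 2, so n − k + 1 = 10.
Given d = 11, check d ≤ 10: NO.
Slack = (n − k + 1) − d = -1.
The slack is negative: d = 11 exceeds n − k + 1 = 10 by 1, so the Singleton bound is violated and no linear [11, 2, 11]_5 code can exist. In particular it is not MDS (MDS requires d = n − k + 1 exactly).
Description: the claimed parameters are [11, 2, 11]_5; such a code would be impossible (violates the Singleton bound).


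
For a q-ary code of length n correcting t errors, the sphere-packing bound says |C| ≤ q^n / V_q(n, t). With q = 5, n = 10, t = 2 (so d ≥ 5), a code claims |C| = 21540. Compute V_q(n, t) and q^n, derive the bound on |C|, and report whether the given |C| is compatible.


V_q(n, t) = 761, q^n = 9765625, Hamming bound = 12832, |C| = 21540 > bound (violated).

Step 1: Compute V_q(n, t) = Σ_{j=0}^2 C(n, j) (q−1)^j.
  j = 0: C(10,0)·(4)^0 = 1·1 = 1.
  j = 1: C(10,1)·(4)^1 = 10·4 = 40.
  j = 2: C(10,2)·(4)^2 = 45·16 = 720.
  V_q(n, t) = 1 + 40 + 720 = 761.
Step 2: q^n = 5^10 = 9765625.
Step 3: Hamming bound ⌊q^n / V_q(n,t)⌋ = ⌊9765625/761⌋ = 12832.
Step 4: Compare |C| = 21540 to 12832: violated.
The claimed |C| lies above the Hamming bound, so no 5-ary code of length 10 with d ≥ 5 can have 21540 codewords.


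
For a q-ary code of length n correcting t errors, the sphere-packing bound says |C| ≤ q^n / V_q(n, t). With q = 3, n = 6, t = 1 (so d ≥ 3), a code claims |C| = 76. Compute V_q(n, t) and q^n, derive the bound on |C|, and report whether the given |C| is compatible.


V_q(n, t) = 13, q^n = 729, Hamming bound = 56, |C| = 76 > bound (violated).

Step 1: Compute V_q(n, t) = Σ_{j=0}^1 C(n, j) (q−1)^j.
  j = 0: C(6,0)·(2)^0 = 1·1 = 1.
  j = 1: C(6,1)·(2)^1 = 6·2 = 12.
  V_q(n, t) = 1 + 12 = 13.
Step 2: q^n = 3^6 = 729.
Step 3: Hamming bound ⌊q^n / V_q(n,t)⌋ = ⌊729/13⌋ = 56.
Step 4: Compare |C| = 76 to 56: violated.
The claimed |C| lies above the Hamming bound, so no 3-ary code of length 6 with d ≥ 3 can have 76 codewords.


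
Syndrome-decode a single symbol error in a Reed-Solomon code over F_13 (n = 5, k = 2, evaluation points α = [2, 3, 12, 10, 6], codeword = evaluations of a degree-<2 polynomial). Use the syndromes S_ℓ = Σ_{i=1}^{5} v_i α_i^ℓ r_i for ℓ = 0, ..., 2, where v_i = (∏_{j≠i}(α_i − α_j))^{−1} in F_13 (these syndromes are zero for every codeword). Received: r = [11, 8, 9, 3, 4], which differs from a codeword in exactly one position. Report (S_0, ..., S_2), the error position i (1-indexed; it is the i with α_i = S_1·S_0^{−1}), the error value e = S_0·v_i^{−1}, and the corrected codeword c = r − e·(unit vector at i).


S = (4, 8, 3), error at position 1, error magnitude e = 6, c = [5, 8, 9, 3, 4].

Step 1: column multipliers v_i = (∏_{j≠i}(α_i − α_j))^{−1} mod 13.
  i = 1 (α = 2): (2−3)(2−12)(2−10)(2−6) = (−1)·(−10)·(−8)·(−4) = 320 ≡ 8, so v_1 = 8^{−1} = 5 (mod 13).
  i = 2 (α = 3): (3−2)(3−12)(3−10)(3−6) = 1·(−9)·(−7)·(−3) = −189 ≡ 6, so v_2 = 6^{−1} = 11 (mod 13).
  i = 3 (α = 12): (12−2)(12−3)(12−10)(12−6) = 10·9·2·6 = 1080 ≡ 1, so v_3 = 1^{−1} = 1 (mod 13).
  i = 4 (α = 10): (10−2)(10−3)(10−12)(10−6) = 8·7·(−2)·4 = −448 ≡ 7, so v_4 = 7^{−1} = 2 (mod 13).
  i = 5 (α = 6): (6−2)(6−3)(6−12)(6−10) = 4·3·(−6)·(−4) = 288 ≡ 2, so v_5 = 2^{−1} = 7 (mod 13).
  v = [5, 11, 1, 2, 7].
Step 2: syndromes of r = [11, 8, 9, 3, 4] (all sums mod 13).
  S_0 = Σ v_i r_i = 5·11 + 11·8 + 1·9 + 2·3 + 7·4 = 186 ≡ 4.
  S_1 = Σ v_i α_i r_i = 5·2·11 + 11·3·8 + 1·12·9 + 2·10·3 + 7·6·4 = 710 ≡ 8.
  α_i^2 mod 13 = [4, 9, 1, 9, 10].
  S_2 = Σ v_i α_i^2 r_i = 5·4·11 + 11·9·8 + 1·1·9 + 2·9·3 + 7·10·4 = 1355 ≡ 3.
  S = (4, 8, 3) ≠ 0, so r is not a codeword (an error is present).
Step 3: locate the error. For a single error e at position i, S_ℓ = v_i·e·α_i^ℓ, so α_err = S_1/S_0.
  S_0^{−1} = 4^{−1} = 10 (mod 13), so α_err = 8·10 = 80 ≡ 2 = α_1. Error position i = 1.
  Consistency check: S_2/S_1 = 3·5 = 15 ≡ 2 = α_err ✓ (single-error assumption holds).
Step 4: error magnitude e = S_0/v_1 = S_0·∏_{j≠1}(α_1 − α_j) = 4·8 = 32 ≡ 6 (mod 13).
Step 5: correct position 1: c_1 = r_1 − e = 11 − 6 ≡ 5 (mod 13). Hence c = [5, 8, 9, 3, 4].
  Check: interpolating c through the α_i gives m(x) = 12 + 3·x (degree < 2) with m(α_i) = c_i for every i, so c is indeed a codeword.


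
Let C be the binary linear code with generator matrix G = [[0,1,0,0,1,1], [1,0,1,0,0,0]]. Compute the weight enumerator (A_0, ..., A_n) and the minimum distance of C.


Weight distribution: A_0 = 1, A_2 = 1, A_3 = 1, A_5 = 1. Minimum distance d = 2.

Enumerate all 2^2 = 4 messages m ∈ F_2^2.
For each, compute codeword c = mG in F_2^6, then tally its weight.
  m = 00 → c = 000000, weight = 0.
  m = 10 → c = 010011, weight = 3.
  m = 01 → c = 101000, weight = 2.
  m = 11 → c = 111011, weight = 5.
Tally weights:
  weight 0: 1 codewords.
  weight 2: 1 codewords.
  weight 3: 1 codewords.
  weight 5: 1 codewords.
Minimum distance d = smallest w > 0 with A_w > 0 = 2.
Sanity: Σ A_w = 4 = 2^2 = 4 ✓.


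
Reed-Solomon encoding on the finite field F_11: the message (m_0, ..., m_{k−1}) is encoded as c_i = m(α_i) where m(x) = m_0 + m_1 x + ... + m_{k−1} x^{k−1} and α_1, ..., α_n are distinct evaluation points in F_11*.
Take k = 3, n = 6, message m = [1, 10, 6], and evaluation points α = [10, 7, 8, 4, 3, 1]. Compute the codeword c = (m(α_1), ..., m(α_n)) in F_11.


c = [8, 2, 3, 5, 8, 6]

Message polynomial: m(x) = 1 + 10·x + 6·x^2 (mod 11).
For each evaluation point α_i, compute m(α_i) mod 11:
  α_1 = 10: Horner steps 6 → 4 → 8, so m(10) = 8.
  α_2 = 7: Horner steps 6 → 8 → 2, so m(7) = 2.
  α_3 = 8: Horner steps 6 → 3 → 3, so m(8) = 3.
  α_4 = 4: Horner steps 6 → 1 → 5, so m(4) = 5.
  α_5 = 3: Horner steps 6 → 6 → 8, so m(3) = 8.
  α_6 = 1: Horner steps 6 → 5 → 6, so m(1) = 6.
Codeword c = [8, 2, 3, 5, 8, 6] ∈ F_11^6.


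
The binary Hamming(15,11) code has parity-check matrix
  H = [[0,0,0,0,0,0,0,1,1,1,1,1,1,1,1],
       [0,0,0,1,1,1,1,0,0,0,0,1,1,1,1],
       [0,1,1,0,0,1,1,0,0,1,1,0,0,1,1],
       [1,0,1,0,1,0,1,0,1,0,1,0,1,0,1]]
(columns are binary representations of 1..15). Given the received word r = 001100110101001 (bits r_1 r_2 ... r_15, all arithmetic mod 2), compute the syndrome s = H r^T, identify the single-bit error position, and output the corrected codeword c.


s = (0, 0, 0, 1)^T, error position = 1, corrected codeword c = 101100110101001

Compute s = H r^T mod 2 one row at a time:
  s_1 = 1 + 0 + 1 + 0 + 1 + 0 + 0 + 1 = 4 ≡ 0 (mod 2).
  s_2 = 1 + 0 + 0 + 1 + 1 + 0 + 0 + 1 = 4 ≡ 0 (mod 2).
  s_3 = 0 + 1 + 0 + 1 + 1 + 0 + 0 + 1 = 4 ≡ 0 (mod 2).
  s_4 = 0 + 1 + 0 + 1 + 0 + 0 + 0 + 1 = 3 ≡ 1 (mod 2).
s = (0, 0, 0, 1)^T — this equals column 1 of H (binary 0001), so error is at position 1.
Correct: flip bit 1 of r = 001100110101001 to get c = 101100110101001.


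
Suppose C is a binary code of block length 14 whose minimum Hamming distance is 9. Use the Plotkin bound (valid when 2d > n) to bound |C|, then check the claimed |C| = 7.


Plotkin bound M ≤ 4; given |C| = 7 > bound (violated).

Check applicability: 2d = 18, n = 14.
2d − n = 4 > 0, so Plotkin applies.
Compute d/(2d−n) = 9/4 ≈ 2.2500.
⌊d/(2d−n)⌋ = 2.
Plotkin bound: M ≤ 2·2 = 4.
Given |C| = 7, check: VIOLATED.
This |C| is above the Plotkin bound, so no binary code with n = 14, d = 9 and 7 codewords exists.


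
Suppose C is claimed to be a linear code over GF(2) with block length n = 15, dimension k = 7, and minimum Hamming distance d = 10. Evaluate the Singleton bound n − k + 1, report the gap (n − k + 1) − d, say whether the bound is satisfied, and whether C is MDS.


Singleton RHS = n − k + 1 = 9, slack = -1, bound violated (no such code; not MDS).

Singleton bound: d ≤ n − k + 1.
Here n = 15, k = 7, so n − k + 1 = 9.
Given d = 10, check d ≤ 9: NO.
Slack = (n − k + 1) − d = -1.
The slack is negative: d = 10 exceeds n − k + 1 = 9 by 1, so the Singleton bound is violated and no linear [15, 7, 10]_2 code can exist. In particular it is not MDS (MDS requires d = n − k + 1 exactly).
Description: the claimed parameters are [15, 7, 10]_2; such a code would be impossible (violates the Singleton bound).


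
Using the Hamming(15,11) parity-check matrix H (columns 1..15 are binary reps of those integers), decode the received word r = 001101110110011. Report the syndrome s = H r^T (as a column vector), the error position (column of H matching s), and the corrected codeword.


s = (1, 1, 1, 0)^T, error position = 14, corrected codeword c = 001101110110001

Compute s = H r^T mod 2 one row at a time:
  s_1 = 1 + 0 + 1 + 1 + 0 + 0 + 1 + 1 = 5 ≡ 1 (mod 2).
  s_2 = 1 + 0 + 1 + 1 + 0 + 0 + 1 + 1 = 5 ≡ 1 (mod 2).
  s_3 = 0 + 1 + 1 + 1 + 1 + 1 + 1 + 1 = 7 ≡ 1 (mod 2).
  s_4 = 0 + 1 + 0 + 1 + 0 + 1 + 0 + 1 = 4 ≡ 0 (mod 2).
s = (1, 1, 1, 0)^T — this equals column 14 of H (binary 1110), so error is at position 14.
Correct: flip bit 14 of r = 001101110110011 to get c = 001101110110001.


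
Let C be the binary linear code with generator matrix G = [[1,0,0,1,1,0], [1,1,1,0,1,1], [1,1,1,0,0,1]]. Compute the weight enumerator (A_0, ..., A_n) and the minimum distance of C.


Weight distribution: A_0 = 1, A_1 = 1, A_2 = 1, A_3 = 1, A_4 = 2, A_5 = 2. Minimum distance d = 1.

Enumerate all 2^3 = 8 messages m ∈ F_2^3.
For each, compute codeword c = mG in F_2^6, then tally its weight.
  m = 000 → c = 000000, weight = 0.
  m = 100 → c = 100110, weight = 3.
  m = 010 → c = 111011, weight = 5.
  m = 110 → c = 011101, weight = 4.
  m = 001 → c = 111001, weight = 4.
  m = 101 → c = 011111, weight = 5.
  m = 011 → c = 000010, weight = 1.
  m = 111 → c = 100100, weight = 2.
Tally weights:
  weight 0: 1 codewords.
  weight 1: 1 codewords.
  weight 2: 1 codewords.
  weight 3: 1 codewords.
  weight 4: 2 codewords.
  weight 5: 2 codewords.
Minimum distance d = smallest w > 0 with A_w > 0 = 1.
Sanity: Σ A_w = 8 = 2^3 = 8 ✓.


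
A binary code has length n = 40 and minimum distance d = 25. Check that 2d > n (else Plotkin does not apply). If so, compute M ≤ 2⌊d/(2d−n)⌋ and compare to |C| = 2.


Plotkin bound M ≤ 4; given |C| = 2 ≤ bound (satisfied).

Check applicability: 2d = 50, n = 40.
2d − n = 10 > 0, so Plotkin applies.
Compute d/(2d−n) = 25/10 ≈ 2.5000.
⌊d/(2d−n)⌋ = 2.
Plotkin bound: M ≤ 2·2 = 4.
Given |C| = 2, check: satisfied.
This |C| is below the Plotkin bound.


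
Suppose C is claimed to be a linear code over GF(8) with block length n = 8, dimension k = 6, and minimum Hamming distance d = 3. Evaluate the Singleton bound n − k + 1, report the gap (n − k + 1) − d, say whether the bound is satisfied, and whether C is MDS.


Singleton RHS = n − k + 1 = 3, slack = 0, bound satisfied, MDS.

Singleton bound: d ≤ n − k + 1.
Here n = 8, k = 6, so n − k + 1 = 3.
Given d = 3, check d ≤ 3: YES.
Slack = (n − k + 1) − d = 0.
The code is MDS (slack = 0).
Description: the claimed parameters are [8, 6, 3]_8; such a code would be MDS (meets Singleton bound).


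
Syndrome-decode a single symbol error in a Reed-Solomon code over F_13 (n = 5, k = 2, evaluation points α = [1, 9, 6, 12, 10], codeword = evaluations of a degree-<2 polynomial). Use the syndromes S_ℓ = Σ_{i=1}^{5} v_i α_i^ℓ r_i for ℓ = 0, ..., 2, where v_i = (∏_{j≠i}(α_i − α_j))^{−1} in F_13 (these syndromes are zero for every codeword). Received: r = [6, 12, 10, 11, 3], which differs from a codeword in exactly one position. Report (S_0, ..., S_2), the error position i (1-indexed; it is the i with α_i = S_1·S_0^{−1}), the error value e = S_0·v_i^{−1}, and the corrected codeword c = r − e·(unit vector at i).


S = (9, 2, 12), error at position 3, error magnitude e = 10, c = [6, 12, 0, 11, 3].

Step 1: column multipliers v_i = (∏_{j≠i}(α_i − α_j))^{−1} mod 13.
  i = 1 (α = 1): (1−9)(1−6)(1−12)(1−10) = (−8)·(−5)·(−11)·(−9) = 3960 ≡ 8, so v_1 = 8^{−1} = 5 (mod 13).
  i = 2 (α = 9): (9−1)(9−6)(9−12)(9−10) = 8·3·(−3)·(−1) = 72 ≡ 7, so v_2 = 7^{−1} = 2 (mod 13).
  i = 3 (α = 6): (6−1)(6−9)(6−12)(6−10) = 5·(−3)·(−6)·(−4) = −360 ≡ 4, so v_3 = 4^{−1} = 10 (mod 13).
  i = 4 (α = 12): (12−1)(12−9)(12−6)(12−10) = 11·3·6·2 = 396 ≡ 6, so v_4 = 6^{−1} = 11 (mod 13).
  i = 5 (α = 10): (10−1)(10−9)(10−6)(10−12) = 9·1·4·(−2) = −72 ≡ 6, so v_5 = 6^{−1} = 11 (mod 13).
  v = [5, 2, 10, 11, 11].
Step 2: syndromes of r = [6, 12, 10, 11, 3] (all sums mod 13).
  S_0 = Σ v_i r_i = 5·6 + 2·12 + 10·10 + 11·11 + 11·3 = 308 ≡ 9.
  S_1 = Σ v_i α_i r_i = 5·1·6 + 2·9·12 + 10·6·10 + 11·12·11 + 11·10·3 = 2628 ≡ 2.
  α_i^2 mod 13 = [1, 3, 10, 1, 9].
  S_2 = Σ v_i α_i^2 r_i = 5·1·6 + 2·3·12 + 10·10·10 + 11·1·11 + 11·9·3 = 1520 ≡ 12.
  S = (9, 2, 12) ≠ 0, so r is not a codeword (an error is present).
Step 3: locate the error. For a single error e at position i, S_ℓ = v_i·e·α_i^ℓ, so α_err = S_1/S_0.
  S_0^{−1} = 9^{−1} = 3 (mod 13), so α_err = 2·3 = 6 ≡ 6 = α_3. Error position i = 3.
  Consistency check: S_2/S_1 = 12·7 = 84 ≡ 6 = α_err ✓ (single-error assumption holds).
Step 4: error magnitude e = S_0/v_3 = S_0·∏_{j≠3}(α_3 − α_j) = 9·4 = 36 ≡ 10 (mod 13).
Step 5: correct position 3: c_3 = r_3 − e = 10 − 10 ≡ 0 (mod 13). Hence c = [6, 12, 0, 11, 3].
  Check: interpolating c through the α_i gives m(x) = 2 + 4·x (degree < 2) with m(α_i) = c_i for every i, so c is indeed a codeword.


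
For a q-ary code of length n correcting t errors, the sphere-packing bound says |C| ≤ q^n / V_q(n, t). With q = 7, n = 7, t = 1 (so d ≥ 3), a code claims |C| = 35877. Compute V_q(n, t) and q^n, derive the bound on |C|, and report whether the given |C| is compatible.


V_q(n, t) = 43, q^n = 823543, Hamming bound = 19152, |C| = 35877 > bound (violated).

Step 1: Compute V_q(n, t) = Σ_{j=0}^1 C(n, j) (q−1)^j.
  j = 0: C(7,0)·(6)^0 = 1·1 = 1.
  j = 1: C(7,1)·(6)^1 = 7·6 = 42.
  V_q(n, t) = 1 + 42 = 43.
Step 2: q^n = 7^7 = 823543.
Step 3: Hamming bound ⌊q^n / V_q(n,t)⌋ = ⌊823543/43⌋ = 19152.
Step 4: Compare |C| = 35877 to 19152: violated.
The claimed |C| lies above the Hamming bound, so no 7-ary code of length 7 with d ≥ 3 can have 35877 codewords.


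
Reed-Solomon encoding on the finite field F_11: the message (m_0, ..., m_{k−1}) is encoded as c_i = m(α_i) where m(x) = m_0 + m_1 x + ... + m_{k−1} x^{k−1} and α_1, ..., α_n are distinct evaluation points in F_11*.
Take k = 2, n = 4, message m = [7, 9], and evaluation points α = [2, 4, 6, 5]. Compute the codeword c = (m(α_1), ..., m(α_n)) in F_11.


c = [3, 10, 6, 8]

Message polynomial: m(x) = 7 + 9·x (mod 11).
For each evaluation point α_i, compute m(α_i) mod 11:
  α_1 = 2: Horner steps 9 → 3, so m(2) = 3.
  α_2 = 4: Horner steps 9 → 10, so m(4) = 10.
  α_3 = 6: Horner steps 9 → 6, so m(6) = 6.
  α_4 = 5: Horner steps 9 → 8, so m(5) = 8.
Codeword c = [3, 10, 6, 8] ∈ F_11^4.


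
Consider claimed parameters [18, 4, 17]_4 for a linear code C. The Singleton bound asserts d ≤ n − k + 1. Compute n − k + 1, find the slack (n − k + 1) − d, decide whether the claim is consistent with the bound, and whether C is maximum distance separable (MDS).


Singleton RHS = n − k + 1 = 15, slack = -2, bound violated (no such code; not MDS).

Singleton bound: d ≤ n − k + 1.
Here n = 18, k = 4, so n − k + 1 = 15.
Given d = 17, check d ≤ 15: NO.
Slack = (n − k + 1) − d = -2.
The slack is negative: d = 17 exceeds n − k + 1 = 15 by 2, so the Singleton bound is violated and no linear [18, 4, 17]_4 code can exist. In particular it is not MDS (MDS requires d = n − k + 1 exactly).
Description: the claimed parameters are [18, 4, 17]_4; such a code would be impossible (violates the Singleton bound).


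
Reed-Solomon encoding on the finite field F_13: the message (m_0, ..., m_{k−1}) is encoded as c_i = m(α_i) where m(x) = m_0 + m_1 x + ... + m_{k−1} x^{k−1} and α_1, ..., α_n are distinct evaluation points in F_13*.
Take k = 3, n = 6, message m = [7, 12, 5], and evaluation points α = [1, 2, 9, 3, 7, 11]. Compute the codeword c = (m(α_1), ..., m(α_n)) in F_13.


c = [11, 12, 0, 10, 11, 3]

Message polynomial: m(x) = 7 + 12·x + 5·x^2 (mod 13).
For each evaluation point α_i, compute m(α_i) mod 13:
  α_1 = 1: Horner steps 5 → 4 → 11, so m(1) = 11.
  α_2 = 2: Horner steps 5 → 9 → 12, so m(2) = 12.
  α_3 = 9: Horner steps 5 → 5 → 0, so m(9) = 0.
  α_4 = 3: Horner steps 5 → 1 → 10, so m(3) = 10.
  α_5 = 7: Horner steps 5 → 8 → 11, so m(7) = 11.
  α_6 = 11: Horner steps 5 → 2 → 3, so m(11) = 3.
Codeword c = [11, 12, 0, 10, 11, 3] ∈ F_13^6.


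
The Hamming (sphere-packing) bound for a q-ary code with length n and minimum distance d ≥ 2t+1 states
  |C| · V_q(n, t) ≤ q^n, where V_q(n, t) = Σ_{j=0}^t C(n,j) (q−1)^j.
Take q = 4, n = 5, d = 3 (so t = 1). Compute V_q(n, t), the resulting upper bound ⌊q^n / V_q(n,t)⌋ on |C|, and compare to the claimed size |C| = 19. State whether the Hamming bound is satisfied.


V_q(n, t) = 16, q^n = 1024, Hamming bound = 64, |C| = 19 ≤ bound (satisfied).

Step 1: Compute V_q(n, t) = Σ_{j=0}^1 C(n, j) (q−1)^j.
  j = 0: C(5,0)·(3)^0 = 1·1 = 1.
  j = 1: C(5,1)·(3)^1 = 5·3 = 15.
  V_q(n, t) = 1 + 15 = 16.
Step 2: q^n = 4^5 = 1024.
Step 3: Hamming bound ⌊q^n / V_q(n,t)⌋ = ⌊1024/16⌋ = 64.
Step 4: Compare |C| = 19 to 64: satisfied.
The claimed |C| lies below the Hamming bound.


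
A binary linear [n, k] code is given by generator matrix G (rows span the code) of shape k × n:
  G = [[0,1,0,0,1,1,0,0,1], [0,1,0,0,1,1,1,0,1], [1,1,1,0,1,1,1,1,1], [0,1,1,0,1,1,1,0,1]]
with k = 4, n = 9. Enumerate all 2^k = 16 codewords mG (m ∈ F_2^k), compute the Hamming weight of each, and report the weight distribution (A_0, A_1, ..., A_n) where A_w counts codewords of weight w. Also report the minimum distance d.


Weight distribution: A_0 = 1, A_1 = 2, A_2 = 2, A_3 = 2, A_4 = 2, A_5 = 2, A_6 = 2, A_7 = 2, A_8 = 1. Minimum distance d = 1.

Enumerate all 2^4 = 16 messages m ∈ F_2^4.
For each, compute codeword c = mG in F_2^9, then tally its weight.
  m = 0000 → c = 000000000, weight = 0.
  m = 1000 → c = 010011001, weight = 4.
  m = 0100 → c = 010011101, weight = 5.
  m = 1100 → c = 000000100, weight = 1.
  m = 0010 → c = 111011111, weight = 8.
  m = 1010 → c = 101000110, weight = 4.
  m = 0110 → c = 101000010, weight = 3.
  m = 1110 → c = 111011011, weight = 7.
  m = 0001 → c = 011011101, weight = 6.
  m = 1001 → c = 001000100, weight = 2.
  m = 0101 → c = 001000000, weight = 1.
  m = 1101 → c = 011011001, weight = 5.
  m = 0011 → c = 100000010, weight = 2.
  m = 1011 → c = 110011011, weight = 6.
  m = 0111 → c = 110011111, weight = 7.
  m = 1111 → c = 100000110, weight = 3.
Tally weights:
  weight 0: 1 codewords.
  weight 1: 2 codewords.
  weight 2: 2 codewords.
  weight 3: 2 codewords.
  weight 4: 2 codewords.
  weight 5: 2 codewords.
  weight 6: 2 codewords.
  weight 7: 2 codewords.
  weight 8: 1 codewords.
Minimum distance d = smallest w > 0 with A_w > 0 = 1.
Sanity: Σ A_w = 16 = 2^4 = 16 ✓.


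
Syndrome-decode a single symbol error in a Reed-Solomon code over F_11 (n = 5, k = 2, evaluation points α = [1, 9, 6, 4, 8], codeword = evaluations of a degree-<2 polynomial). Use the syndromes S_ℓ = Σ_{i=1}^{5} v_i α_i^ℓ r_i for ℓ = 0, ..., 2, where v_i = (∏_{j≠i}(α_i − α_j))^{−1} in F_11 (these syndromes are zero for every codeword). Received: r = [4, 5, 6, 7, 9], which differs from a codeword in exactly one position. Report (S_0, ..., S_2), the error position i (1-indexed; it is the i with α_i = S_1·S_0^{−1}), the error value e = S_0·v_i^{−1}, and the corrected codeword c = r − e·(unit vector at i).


S = (4, 5, 9), error at position 4, error magnitude e = 4, c = [4, 5, 6, 3, 9].

Step 1: column multipliers v_i = (∏_{j≠i}(α_i − α_j))^{−1} mod 11.
  i = 1 (α = 1): (1−9)(1−6)(1−4)(1−8) = (−8)·(−5)·(−3)·(−7) = 840 ≡ 4, so v_1 = 4^{−1} = 3 (mod 11).
  i = 2 (α = 9): (9−1)(9−6)(9−4)(9−8) = 8·3·5·1 = 120 ≡ 10, so v_2 = 10^{−1} = 10 (mod 11).
  i = 3 (α = 6): (6−1)(6−9)(6−4)(6−8) = 5·(−3)·2·(−2) = 60 ≡ 5, so v_3 = 5^{−1} = 9 (mod 11).
  i = 4 (α = 4): (4−1)(4−9)(4−6)(4−8) = 3·(−5)·(−2)·(−4) = −120 ≡ 1, so v_4 = 1^{−1} = 1 (mod 11).
  i = 5 (α = 8): (8−1)(8−9)(8−6)(8−4) = 7·(−1)·2·4 = −56 ≡ 10, so v_5 = 10^{−1} = 10 (mod 11).
  v = [3, 10, 9, 1, 10].
Step 2: syndromes of r = [4, 5, 6, 7, 9] (all sums mod 11).
  S_0 = Σ v_i r_i = 3·4 + 10·5 + 9·6 + 1·7 + 10·9 = 213 ≡ 4.
  S_1 = Σ v_i α_i r_i = 3·1·4 + 10·9·5 + 9·6·6 + 1·4·7 + 10·8·9 = 1534 ≡ 5.
  α_i^2 mod 11 = [1, 4, 3, 5, 9].
  S_2 = Σ v_i α_i^2 r_i = 3·1·4 + 10·4·5 + 9·3·6 + 1·5·7 + 10·9·9 = 1219 ≡ 9.
  S = (4, 5, 9) ≠ 0, so r is not a codeword (an error is present).
Step 3: locate the error. For a single error e at position i, S_ℓ = v_i·e·α_i^ℓ, so α_err = S_1/S_0.
  S_0^{−1} = 4^{−1} = 3 (mod 11), so α_err = 5·3 = 15 ≡ 4 = α_4. Error position i = 4.
  Consistency check: S_2/S_1 = 9·9 = 81 ≡ 4 = α_err ✓ (single-error assumption holds).
Step 4: error magnitude e = S_0/v_4 = S_0·∏_{j≠4}(α_4 − α_j) = 4·1 = 4 ≡ 4 (mod 11).
Step 5: correct position 4: c_4 = r_4 − e = 7 − 4 ≡ 3 (mod 11). Hence c = [4, 5, 6, 3, 9].
  Check: interpolating c through the α_i gives m(x) = 8 + 7·x (degree < 2) with m(α_i) = c_i for every i, so c is indeed a codeword.


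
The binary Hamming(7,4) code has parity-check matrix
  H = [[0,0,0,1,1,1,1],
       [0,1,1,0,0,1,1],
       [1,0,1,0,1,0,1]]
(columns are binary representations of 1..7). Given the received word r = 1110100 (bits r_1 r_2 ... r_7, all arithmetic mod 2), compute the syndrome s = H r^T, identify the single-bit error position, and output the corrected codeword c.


s = (1, 0, 1)^T, error position = 5, corrected codeword c = 1110000

Compute s = H r^T mod 2 one row at a time:
  s_1 = 0 + 1 + 0 + 0 = 1 ≡ 1 (mod 2).
  s_2 = 1 + 1 + 0 + 0 = 2 ≡ 0 (mod 2).
  s_3 = 1 + 1 + 1 + 0 = 3 ≡ 1 (mod 2).
s = (1, 0, 1)^T — this equals column 5 of H (binary 101), so error is at position 5.
Correct: flip bit 5 of r = 1110100 to get c = 1110000.


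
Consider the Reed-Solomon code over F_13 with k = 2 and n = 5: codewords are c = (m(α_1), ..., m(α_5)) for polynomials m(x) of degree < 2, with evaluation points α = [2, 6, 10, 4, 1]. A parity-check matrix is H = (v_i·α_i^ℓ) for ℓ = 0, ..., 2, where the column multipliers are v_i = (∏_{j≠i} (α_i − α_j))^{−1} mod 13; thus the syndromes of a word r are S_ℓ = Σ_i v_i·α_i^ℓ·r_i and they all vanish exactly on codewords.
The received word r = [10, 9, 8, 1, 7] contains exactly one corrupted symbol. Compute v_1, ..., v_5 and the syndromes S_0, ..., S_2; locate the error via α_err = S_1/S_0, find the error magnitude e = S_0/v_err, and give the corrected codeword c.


S = (9, 10, 1), error at position 4, error magnitude e = 11, c = [10, 9, 8, 3, 7].

Step 1: column multipliers v_i = (∏_{j≠i}(α_i − α_j))^{−1} mod 13.
  i = 1 (α = 2): (2−6)(2−10)(2−4)(2−1) = (−4)·(−8)·(−2)·1 = −64 ≡ 1, so v_1 = 1^{−1} = 1 (mod 13).
  i = 2 (α = 6): (6−2)(6−10)(6−4)(6−1) = 4·(−4)·2·5 = −160 ≡ 9, so v_2 = 9^{−1} = 3 (mod 13).
  i = 3 (α = 10): (10−2)(10−6)(10−4)(10−1) = 8·4·6·9 = 1728 ≡ 12, so v_3 = 12^{−1} = 12 (mod 13).
  i = 4 (α = 4): (4−2)(4−6)(4−10)(4−1) = 2·(−2)·(−6)·3 = 72 ≡ 7, so v_4 = 7^{−1} = 2 (mod 13).
  i = 5 (α = 1): (1−2)(1−6)(1−10)(1−4) = (−1)·(−5)·(−9)·(−3) = 135 ≡ 5, so v_5 = 5^{−1} = 8 (mod 13).
  v = [1, 3, 12, 2, 8].
Step 2: syndromes of r = [10, 9, 8, 1, 7] (all sums mod 13).
  S_0 = Σ v_i r_i = 1·10 + 3·9 + 12·8 + 2·1 + 8·7 = 191 ≡ 9.
  S_1 = Σ v_i α_i r_i = 1·2·10 + 3·6·9 + 12·10·8 + 2·4·1 + 8·1·7 = 1206 ≡ 10.
  α_i^2 mod 13 = [4, 10, 9, 3, 1].
  S_2 = Σ v_i α_i^2 r_i = 1·4·10 + 3·10·9 + 12·9·8 + 2·3·1 + 8·1·7 = 1236 ≡ 1.
  S = (9, 10, 1) ≠ 0, so r is not a codeword (an error is present).
Step 3: locate the error. For a single error e at position i, S_ℓ = v_i·e·α_i^ℓ, so α_err = S_1/S_0.
  S_0^{−1} = 9^{−1} = 3 (mod 13), so α_err = 10·3 = 30 ≡ 4 = α_4. Error position i = 4.
  Consistency check: S_2/S_1 = 1·4 = 4 ≡ 4 = α_err ✓ (single-error assumption holds).
Step 4: error magnitude e = S_0/v_4 = S_0·∏_{j≠4}(α_4 − α_j) = 9·7 = 63 ≡ 11 (mod 13).
Step 5: correct position 4: c_4 = r_4 − e = 1 − 11 ≡ 3 (mod 13). Hence c = [10, 9, 8, 3, 7].
  Check: interpolating c through the α_i gives m(x) = 4 + 3·x (degree < 2) with m(α_i) = c_i for every i, so c is indeed a codeword.


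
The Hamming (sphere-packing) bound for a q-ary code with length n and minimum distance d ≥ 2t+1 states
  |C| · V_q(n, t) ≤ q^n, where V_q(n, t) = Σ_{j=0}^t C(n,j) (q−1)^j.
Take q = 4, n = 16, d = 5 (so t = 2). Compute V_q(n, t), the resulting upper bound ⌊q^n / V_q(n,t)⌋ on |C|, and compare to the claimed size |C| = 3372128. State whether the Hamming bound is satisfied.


V_q(n, t) = 1129, q^n = 4294967296, Hamming bound = 3804222, |C| = 3372128 ≤ bound (satisfied).

Step 1: Compute V_q(n, t) = Σ_{j=0}^2 C(n, j) (q−1)^j.
  j = 0: C(16,0)·(3)^0 = 1·1 = 1.
  j = 1: C(16,1)·(3)^1 = 16·3 = 48.
  j = 2: C(16,2)·(3)^2 = 120·9 = 1080.
  V_q(n, t) = 1 + 48 + 1080 = 1129.
Step 2: q^n = 4^16 = 4294967296.
Step 3: Hamming bound ⌊q^n / V_q(n,t)⌋ = ⌊4294967296/1129⌋ = 3804222.
Step 4: Compare |C| = 3372128 to 3804222: satisfied.
The claimed |C| lies below the Hamming bound.


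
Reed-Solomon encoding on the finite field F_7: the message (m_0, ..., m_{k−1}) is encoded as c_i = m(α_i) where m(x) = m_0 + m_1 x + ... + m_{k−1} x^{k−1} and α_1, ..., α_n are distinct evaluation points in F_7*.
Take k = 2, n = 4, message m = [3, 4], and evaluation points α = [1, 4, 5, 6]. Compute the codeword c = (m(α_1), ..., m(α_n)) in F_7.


c = [0, 5, 2, 6]

Message polynomial: m(x) = 3 + 4·x (mod 7).
For each evaluation point α_i, compute m(α_i) mod 7:
  α_1 = 1: Horner steps 4 → 0, so m(1) = 0.
  α_2 = 4: Horner steps 4 → 5, so m(4) = 5.
  α_3 = 5: Horner steps 4 → 2, so m(5) = 2.
  α_4 = 6: Horner steps 4 → 6, so m(6) = 6.
Codeword c = [0, 5, 2, 6] ∈ F_7^4.


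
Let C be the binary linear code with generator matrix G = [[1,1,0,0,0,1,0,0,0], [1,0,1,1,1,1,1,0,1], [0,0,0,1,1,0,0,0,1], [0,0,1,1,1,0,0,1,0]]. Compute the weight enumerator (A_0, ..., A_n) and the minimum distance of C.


Weight distribution: A_0 = 1, A_3 = 4, A_4 = 3, A_5 = 2, A_6 = 4, A_7 = 2. Minimum distance d = 3.

Enumerate all 2^4 = 16 messages m ∈ F_2^4.
For each, compute codeword c = mG in F_2^9, then tally its weight.
  m = 0000 → c = 000000000, weight = 0.
  m = 1000 → c = 110001000, weight = 3.
  m = 0100 → c = 101111101, weight = 7.
  m = 1100 → c = 011110101, weight = 6.
  m = 0010 → c = 000110001, weight = 3.
  m = 1010 → c = 110111001, weight = 6.
  m = 0110 → c = 101001100, weight = 4.
  m = 1110 → c = 011000100, weight = 3.
  m = 0001 → c = 001110010, weight = 4.
  m = 1001 → c = 111111010, weight = 7.
  m = 0101 → c = 100001111, weight = 5.
  m = 1101 → c = 010000111, weight = 4.
  m = 0011 → c = 001000011, weight = 3.
  m = 1011 → c = 111001011, weight = 6.
  m = 0111 → c = 100111110, weight = 6.
  m = 1111 → c = 010110110, weight = 5.
Tally weights:
  weight 0: 1 codewords.
  weight 3: 4 codewords.
  weight 4: 3 codewords.
  weight 5: 2 codewords.
  weight 6: 4 codewords.
  weight 7: 2 codewords.
Minimum distance d = smallest w > 0 with A_w > 0 = 3.
Sanity: Σ A_w = 16 = 2^4 = 16 ✓.
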